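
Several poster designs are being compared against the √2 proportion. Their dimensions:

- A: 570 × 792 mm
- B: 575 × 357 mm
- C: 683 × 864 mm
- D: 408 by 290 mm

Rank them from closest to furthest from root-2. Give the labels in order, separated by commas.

D, A, C, B

Ratios: A = 792 / 570 ≈ 1.389; B = 575 / 357 ≈ 1.611; C = 864 / 683 ≈ 1.265; D = 408 / 290 ≈ 1.407.
|Δ from 1.414|: A 0.025; B 0.197; C 0.149; D 0.007.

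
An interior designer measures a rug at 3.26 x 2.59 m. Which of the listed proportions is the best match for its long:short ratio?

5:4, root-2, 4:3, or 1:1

5:4

Ratio = 3.26 / 2.59 ≈ 1.259.
Distances: 5:4 1.250 (Δ 0.009); root-2 1.414 (Δ 0.155); 4:3 1.333 (Δ 0.074); 1:1 1.000 (Δ 0.259).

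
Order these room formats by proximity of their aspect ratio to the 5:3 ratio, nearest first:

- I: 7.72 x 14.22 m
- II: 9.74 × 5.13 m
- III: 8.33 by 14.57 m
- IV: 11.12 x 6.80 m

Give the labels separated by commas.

I: 14.22/7.72 ≈ 1.842 → |1.842 − 1.667| = 0.175
II: 9.74/5.13 ≈ 1.899 → |1.899 − 1.667| = 0.232
III: 14.57/8.33 ≈ 1.749 → |1.749 − 1.667| = 0.082
IV: 11.12/6.80 ≈ 1.635 → |1.635 − 1.667| = 0.032

IV, III, I, II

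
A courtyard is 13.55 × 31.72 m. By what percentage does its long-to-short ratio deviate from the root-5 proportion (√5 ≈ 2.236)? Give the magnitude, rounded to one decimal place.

4.7%

Ratio = 31.72 / 13.55 ≈ 2.3410.
Ideal root-5 ≈ 2.2361. |2.3410 − 2.2361| / 2.2361 ≈ 4.69% → 4.7%.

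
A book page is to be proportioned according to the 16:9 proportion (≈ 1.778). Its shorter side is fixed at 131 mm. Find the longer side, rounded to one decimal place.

16:9 ≈ 1.77778.
Longer side = 131 × 1.77778 ≈ 232.889 → 232.9 mm.

232.9 mm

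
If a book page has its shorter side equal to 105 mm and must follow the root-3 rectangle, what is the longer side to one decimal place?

root-3 ≈ 1.73205.
Longer side = 105 × 1.73205 ≈ 181.865 → 181.9 mm.

181.9 mm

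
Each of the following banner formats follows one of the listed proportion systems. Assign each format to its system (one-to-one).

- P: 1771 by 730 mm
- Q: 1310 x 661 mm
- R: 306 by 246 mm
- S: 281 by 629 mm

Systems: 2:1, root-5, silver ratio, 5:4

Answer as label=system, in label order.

Ratios: P ≈ 2.426; Q ≈ 1.982; R ≈ 1.244; S ≈ 2.238.
Targets: 2:1 ≈ 2.000; root-5 ≈ 2.236; silver ratio ≈ 2.414; 5:4 ≈ 1.250.

P=silver ratio, Q=2:1, R=5:4, S=root-5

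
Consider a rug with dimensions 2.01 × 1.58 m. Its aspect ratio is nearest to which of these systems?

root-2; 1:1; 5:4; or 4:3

Ratio = 2.01 / 1.58 ≈ 1.272.
Distances: root-2 1.414 (Δ 0.142); 1:1 1.000 (Δ 0.272); 5:4 1.250 (Δ 0.022); 4:3 1.333 (Δ 0.061).

5:4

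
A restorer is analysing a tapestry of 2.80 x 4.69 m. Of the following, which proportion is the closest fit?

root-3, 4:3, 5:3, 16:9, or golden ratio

5:3

4.69/2.80 ≈ 1.675. Nearest candidates are 5:3 (1.667, off by 0.008) and golden ratio (1.618, off by 0.057).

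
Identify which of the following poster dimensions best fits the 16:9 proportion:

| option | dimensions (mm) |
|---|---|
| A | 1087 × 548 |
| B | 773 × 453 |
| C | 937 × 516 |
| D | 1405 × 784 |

Ratios (long/short): A ≈ 1.984; B ≈ 1.706; C ≈ 1.816; D ≈ 1.792.
16:9 ≈ 1.778; option D is nearest (Δ 0.014).

D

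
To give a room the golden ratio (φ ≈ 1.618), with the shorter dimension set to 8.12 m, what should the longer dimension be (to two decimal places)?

golden ratio ≈ 1.61803.
Longer side = 8.12 × 1.61803 ≈ 13.1384 → 13.14 m.

13.14 m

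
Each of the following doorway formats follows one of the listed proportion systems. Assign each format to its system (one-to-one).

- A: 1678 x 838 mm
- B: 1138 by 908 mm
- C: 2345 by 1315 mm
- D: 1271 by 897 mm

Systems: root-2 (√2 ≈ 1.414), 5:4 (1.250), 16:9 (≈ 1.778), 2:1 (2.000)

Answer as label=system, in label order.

A = 1678/838 ≈ 2.002 → 2:1 (2.000)
B = 1138/908 ≈ 1.253 → 5:4 (1.250)
C = 2345/1315 ≈ 1.783 → 16:9 (1.778)
D = 1271/897 ≈ 1.417 → root-2 (1.414)

A=2:1, B=5:4, C=16:9, D=root-2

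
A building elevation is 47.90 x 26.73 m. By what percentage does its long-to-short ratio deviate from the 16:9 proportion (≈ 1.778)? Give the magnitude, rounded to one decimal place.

0.8%

Ratio = 47.90 / 26.73 ≈ 1.7920.
Ideal 16:9 ≈ 1.7778. |1.7920 − 1.7778| / 1.7778 ≈ 0.80% → 0.8%.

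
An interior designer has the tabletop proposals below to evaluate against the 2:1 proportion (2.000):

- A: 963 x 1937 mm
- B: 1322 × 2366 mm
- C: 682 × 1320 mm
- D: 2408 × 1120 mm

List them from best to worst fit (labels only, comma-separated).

A: 1937/963 ≈ 2.011 → |2.011 − 2.000| = 0.011
B: 2366/1322 ≈ 1.790 → |1.790 − 2.000| = 0.210
C: 1320/682 ≈ 1.935 → |1.935 − 2.000| = 0.065
D: 2408/1120 ≈ 2.150 → |2.150 − 2.000| = 0.150

A, C, D, B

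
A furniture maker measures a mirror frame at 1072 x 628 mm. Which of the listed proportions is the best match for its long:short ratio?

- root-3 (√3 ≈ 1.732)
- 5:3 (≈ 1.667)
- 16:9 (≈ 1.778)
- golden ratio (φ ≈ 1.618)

root-3

1072/628 ≈ 1.707. Nearest candidates are root-3 (1.732, off by 0.025) and 5:3 (1.667, off by 0.040).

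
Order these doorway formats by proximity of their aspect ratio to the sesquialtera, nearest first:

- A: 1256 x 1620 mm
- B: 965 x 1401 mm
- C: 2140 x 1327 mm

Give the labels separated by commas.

A: 1620/1256 ≈ 1.290 → |1.290 − 1.500| = 0.210
B: 1401/965 ≈ 1.452 → |1.452 − 1.500| = 0.048
C: 2140/1327 ≈ 1.613 → |1.613 − 1.500| = 0.113

B, C, A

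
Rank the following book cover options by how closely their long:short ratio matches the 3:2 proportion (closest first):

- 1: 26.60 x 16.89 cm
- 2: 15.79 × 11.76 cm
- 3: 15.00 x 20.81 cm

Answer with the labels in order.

1, 3, 2

Ratios: 1 = 26.60 / 16.89 ≈ 1.575; 2 = 15.79 / 11.76 ≈ 1.343; 3 = 20.81 / 15.00 ≈ 1.387.
|Δ from 1.500|: 1 0.075; 2 0.157; 3 0.113.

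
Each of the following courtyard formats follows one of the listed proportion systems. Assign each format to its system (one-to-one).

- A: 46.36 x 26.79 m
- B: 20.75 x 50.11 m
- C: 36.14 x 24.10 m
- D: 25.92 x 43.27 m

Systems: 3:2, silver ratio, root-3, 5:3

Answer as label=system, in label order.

Ratios: A ≈ 1.730; B ≈ 2.415; C ≈ 1.500; D ≈ 1.669.
Targets: 3:2 ≈ 1.500; silver ratio ≈ 2.414; root-3 ≈ 1.732; 5:3 ≈ 1.667.

A=root-3, B=silver ratio, C=3:2, D=5:3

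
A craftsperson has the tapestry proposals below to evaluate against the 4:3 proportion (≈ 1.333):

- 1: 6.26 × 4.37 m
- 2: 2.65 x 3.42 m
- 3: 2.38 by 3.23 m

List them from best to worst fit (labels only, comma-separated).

1: 6.26/4.37 ≈ 1.432 → |1.432 − 1.333| = 0.099
2: 3.42/2.65 ≈ 1.291 → |1.291 − 1.333| = 0.042
3: 3.23/2.38 ≈ 1.357 → |1.357 − 1.333| = 0.024

3, 2, 1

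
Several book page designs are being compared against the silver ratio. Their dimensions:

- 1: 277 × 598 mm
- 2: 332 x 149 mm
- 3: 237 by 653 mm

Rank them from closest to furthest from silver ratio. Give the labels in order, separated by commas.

2, 1, 3

1: 598/277 ≈ 2.159 → |2.159 − 2.414| = 0.255
2: 332/149 ≈ 2.228 → |2.228 − 2.414| = 0.186
3: 653/237 ≈ 2.755 → |2.755 − 2.414| = 0.341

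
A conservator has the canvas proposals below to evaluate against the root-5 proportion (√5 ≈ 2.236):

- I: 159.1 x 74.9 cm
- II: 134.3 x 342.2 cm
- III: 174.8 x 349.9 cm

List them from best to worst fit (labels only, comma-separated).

Ratios: I = 159.1 / 74.9 ≈ 2.124; II = 342.2 / 134.3 ≈ 2.548; III = 349.9 / 174.8 ≈ 2.002.
|Δ from 2.236|: I 0.112; II 0.312; III 0.234.

I, III, II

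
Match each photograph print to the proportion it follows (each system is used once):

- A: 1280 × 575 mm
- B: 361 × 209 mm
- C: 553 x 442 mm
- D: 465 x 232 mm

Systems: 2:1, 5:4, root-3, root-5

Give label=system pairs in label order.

A = 1280/575 ≈ 2.226 → root-5 (2.236)
B = 361/209 ≈ 1.727 → root-3 (1.732)
C = 553/442 ≈ 1.251 → 5:4 (1.250)
D = 465/232 ≈ 2.004 → 2:1 (2.000)

A=root-5, B=root-3, C=5:4, D=2:1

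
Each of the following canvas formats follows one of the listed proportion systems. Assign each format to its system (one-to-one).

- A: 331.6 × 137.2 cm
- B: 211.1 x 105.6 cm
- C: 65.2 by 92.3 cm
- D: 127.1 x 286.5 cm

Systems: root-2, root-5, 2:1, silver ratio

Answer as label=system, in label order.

Ratios: A ≈ 2.417; B ≈ 1.999; C ≈ 1.416; D ≈ 2.254.
Targets: root-2 ≈ 1.414; root-5 ≈ 2.236; 2:1 ≈ 2.000; silver ratio ≈ 2.414.

A=silver ratio, B=2:1, C=root-2, D=root-5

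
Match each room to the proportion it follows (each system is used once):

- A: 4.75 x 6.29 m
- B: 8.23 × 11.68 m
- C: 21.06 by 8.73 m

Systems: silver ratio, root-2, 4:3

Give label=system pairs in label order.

A=4:3, B=root-2, C=silver ratio

A = 6.29/4.75 ≈ 1.324 → 4:3 (1.333)
B = 11.68/8.23 ≈ 1.419 → root-2 (1.414)
C = 21.06/8.73 ≈ 2.412 → silver ratio (2.414)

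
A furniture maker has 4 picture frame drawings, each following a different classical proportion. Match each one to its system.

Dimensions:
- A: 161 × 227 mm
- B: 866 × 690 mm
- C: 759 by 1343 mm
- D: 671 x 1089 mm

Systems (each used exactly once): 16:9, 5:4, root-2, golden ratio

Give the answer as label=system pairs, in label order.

A=root-2, B=5:4, C=16:9, D=golden ratio

A = 227/161 ≈ 1.410 → root-2 (1.414)
B = 866/690 ≈ 1.255 → 5:4 (1.250)
C = 1343/759 ≈ 1.769 → 16:9 (1.778)
D = 1089/671 ≈ 1.623 → golden ratio (1.618)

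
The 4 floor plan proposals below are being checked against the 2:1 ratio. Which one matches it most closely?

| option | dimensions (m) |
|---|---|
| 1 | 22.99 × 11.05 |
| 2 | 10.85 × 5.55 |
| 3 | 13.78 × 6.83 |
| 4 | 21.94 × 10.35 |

Target 2:1 ≈ 2.000.
1: 2.081 (Δ0.081)  2: 1.955 (Δ0.045)  3: 2.018 (Δ0.018)  4: 2.120 (Δ0.120)

3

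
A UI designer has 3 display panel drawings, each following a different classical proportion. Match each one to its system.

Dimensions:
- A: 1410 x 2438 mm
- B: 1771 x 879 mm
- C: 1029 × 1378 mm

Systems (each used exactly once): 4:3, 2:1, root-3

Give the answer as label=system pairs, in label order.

A=root-3, B=2:1, C=4:3

Ratios: A ≈ 1.729; B ≈ 2.015; C ≈ 1.339.
Targets: 4:3 ≈ 1.333; 2:1 ≈ 2.000; root-3 ≈ 1.732.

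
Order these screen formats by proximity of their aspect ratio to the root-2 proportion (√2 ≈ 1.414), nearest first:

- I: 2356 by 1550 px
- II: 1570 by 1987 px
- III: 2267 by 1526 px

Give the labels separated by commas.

Ratios: I = 2356 / 1550 ≈ 1.520; II = 1987 / 1570 ≈ 1.266; III = 2267 / 1526 ≈ 1.486.
|Δ from 1.414|: I 0.106; II 0.148; III 0.072.

III, I, II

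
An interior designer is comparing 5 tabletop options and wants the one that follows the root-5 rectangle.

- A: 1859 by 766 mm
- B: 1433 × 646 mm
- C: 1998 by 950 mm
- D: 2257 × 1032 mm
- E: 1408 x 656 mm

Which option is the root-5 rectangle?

B

Ratios (long/short): A ≈ 2.427; B ≈ 2.218; C ≈ 2.103; D ≈ 2.187; E ≈ 2.146.
root-5 ≈ 2.236; option B is nearest (Δ 0.018).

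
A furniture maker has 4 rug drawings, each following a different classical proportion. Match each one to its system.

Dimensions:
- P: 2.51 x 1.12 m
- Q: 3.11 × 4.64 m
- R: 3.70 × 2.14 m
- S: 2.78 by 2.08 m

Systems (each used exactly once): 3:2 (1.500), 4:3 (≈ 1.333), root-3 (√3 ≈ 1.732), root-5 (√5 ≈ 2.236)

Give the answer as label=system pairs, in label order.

P=root-5, Q=3:2, R=root-3, S=4:3

P = 2.51/1.12 ≈ 2.241 → root-5 (2.236)
Q = 4.64/3.11 ≈ 1.492 → 3:2 (1.500)
R = 3.70/2.14 ≈ 1.729 → root-3 (1.732)
S = 2.78/2.08 ≈ 1.337 → 4:3 (1.333)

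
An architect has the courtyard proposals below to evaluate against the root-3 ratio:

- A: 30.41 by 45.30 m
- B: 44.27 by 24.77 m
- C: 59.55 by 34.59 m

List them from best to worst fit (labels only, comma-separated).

C, B, A

Ratios: A = 45.30 / 30.41 ≈ 1.490; B = 44.27 / 24.77 ≈ 1.787; C = 59.55 / 34.59 ≈ 1.722.
|Δ from 1.732|: A 0.242; B 0.055; C 0.010.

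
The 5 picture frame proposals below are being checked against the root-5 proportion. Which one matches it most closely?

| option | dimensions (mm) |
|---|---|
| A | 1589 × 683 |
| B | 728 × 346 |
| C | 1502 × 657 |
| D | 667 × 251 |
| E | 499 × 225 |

Ratios (long/short): A ≈ 2.327; B ≈ 2.104; C ≈ 2.286; D ≈ 2.657; E ≈ 2.218.
root-5 ≈ 2.236; option E is nearest (Δ 0.018).

E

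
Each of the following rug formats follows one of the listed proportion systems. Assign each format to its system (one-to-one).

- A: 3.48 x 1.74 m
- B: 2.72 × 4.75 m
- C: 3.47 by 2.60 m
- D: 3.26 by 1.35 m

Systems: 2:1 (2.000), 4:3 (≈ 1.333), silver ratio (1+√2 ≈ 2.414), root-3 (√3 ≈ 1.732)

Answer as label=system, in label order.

A=2:1, B=root-3, C=4:3, D=silver ratio

A = 3.48/1.74 ≈ 2.000 → 2:1 (2.000)
B = 4.75/2.72 ≈ 1.746 → root-3 (1.732)
C = 3.47/2.60 ≈ 1.335 → 4:3 (1.333)
D = 3.26/1.35 ≈ 2.415 → silver ratio (2.414)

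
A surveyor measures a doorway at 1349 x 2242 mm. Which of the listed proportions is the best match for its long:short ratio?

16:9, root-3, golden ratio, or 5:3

2242/1349 ≈ 1.662. Nearest candidates are 5:3 (1.667, off by 0.005) and golden ratio (1.618, off by 0.044).

5:3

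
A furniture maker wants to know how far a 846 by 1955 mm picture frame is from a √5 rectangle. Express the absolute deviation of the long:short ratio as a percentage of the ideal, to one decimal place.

Ratio = 1955 / 846 ≈ 2.3109.
Ideal root-5 ≈ 2.2361. |2.3109 − 2.2361| / 2.2361 ≈ 3.35% → 3.3%.

3.3%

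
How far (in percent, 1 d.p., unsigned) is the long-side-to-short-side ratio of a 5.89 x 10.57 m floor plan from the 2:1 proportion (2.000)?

10.3%

Ratio = 10.57 / 5.89 ≈ 1.7946.
Ideal 2:1 = 2.0000. |1.7946 − 2.0000| / 2.0000 ≈ 10.27% → 10.3%.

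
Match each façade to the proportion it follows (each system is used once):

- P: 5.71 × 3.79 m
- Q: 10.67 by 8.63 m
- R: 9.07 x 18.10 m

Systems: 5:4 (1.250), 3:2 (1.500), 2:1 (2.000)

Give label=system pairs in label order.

P=3:2, Q=5:4, R=2:1

Ratios: P ≈ 1.507; Q ≈ 1.236; R ≈ 1.996.
Targets: 5:4 ≈ 1.250; 3:2 ≈ 1.500; 2:1 ≈ 2.000.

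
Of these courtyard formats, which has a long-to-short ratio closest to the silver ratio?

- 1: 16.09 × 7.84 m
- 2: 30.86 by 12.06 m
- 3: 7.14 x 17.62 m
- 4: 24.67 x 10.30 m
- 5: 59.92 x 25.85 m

Target silver ratio ≈ 2.414.
1: 2.052 (Δ0.362)  2: 2.559 (Δ0.145)  3: 2.468 (Δ0.054)  4: 2.395 (Δ0.019)  5: 2.318 (Δ0.096)

4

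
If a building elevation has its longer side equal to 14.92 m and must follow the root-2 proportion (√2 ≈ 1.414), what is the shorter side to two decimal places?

10.55 m

root-2 ≈ 1.41421.
Shorter side = 14.92 ÷ 1.41421 ≈ 10.5501 → 10.55 m.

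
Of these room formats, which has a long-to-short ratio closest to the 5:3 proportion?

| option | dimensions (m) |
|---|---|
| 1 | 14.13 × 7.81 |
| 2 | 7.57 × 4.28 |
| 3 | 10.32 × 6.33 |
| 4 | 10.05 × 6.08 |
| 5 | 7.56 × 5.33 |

Target 5:3 ≈ 1.667.
1: 1.809 (Δ0.142)  2: 1.769 (Δ0.102)  3: 1.630 (Δ0.037)  4: 1.653 (Δ0.014)  5: 1.418 (Δ0.249)

4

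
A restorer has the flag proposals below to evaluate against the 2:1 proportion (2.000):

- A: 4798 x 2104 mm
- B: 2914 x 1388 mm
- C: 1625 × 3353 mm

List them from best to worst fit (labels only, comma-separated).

Ratios: A = 4798 / 2104 ≈ 2.280; B = 2914 / 1388 ≈ 2.099; C = 3353 / 1625 ≈ 2.063.
|Δ from 2.000|: A 0.280; B 0.099; C 0.063.

C, B, A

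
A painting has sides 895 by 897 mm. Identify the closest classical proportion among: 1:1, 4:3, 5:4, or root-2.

1:1

897/895 ≈ 1.002. Nearest candidates are 1:1 (1.000, off by 0.002) and 5:4 (1.250, off by 0.248).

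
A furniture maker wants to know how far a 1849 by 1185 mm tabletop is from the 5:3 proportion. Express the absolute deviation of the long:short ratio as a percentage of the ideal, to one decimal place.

6.4%

Ratio = 1849 / 1185 ≈ 1.5603.
Ideal 5:3 ≈ 1.6667. |1.5603 − 1.6667| / 1.6667 ≈ 6.38% → 6.4%.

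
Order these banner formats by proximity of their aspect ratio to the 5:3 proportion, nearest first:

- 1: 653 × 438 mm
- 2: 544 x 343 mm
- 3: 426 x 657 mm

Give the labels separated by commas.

Ratios: 1 = 653 / 438 ≈ 1.491; 2 = 544 / 343 ≈ 1.586; 3 = 657 / 426 ≈ 1.542.
|Δ from 1.667|: 1 0.176; 2 0.081; 3 0.125.

2, 3, 1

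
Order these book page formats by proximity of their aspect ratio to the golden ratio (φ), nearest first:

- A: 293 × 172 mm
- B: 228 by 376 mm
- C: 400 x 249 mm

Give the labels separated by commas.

Ratios: A = 293 / 172 ≈ 1.703; B = 376 / 228 ≈ 1.649; C = 400 / 249 ≈ 1.606.
|Δ from 1.618|: A 0.085; B 0.031; C 0.012.

C, B, A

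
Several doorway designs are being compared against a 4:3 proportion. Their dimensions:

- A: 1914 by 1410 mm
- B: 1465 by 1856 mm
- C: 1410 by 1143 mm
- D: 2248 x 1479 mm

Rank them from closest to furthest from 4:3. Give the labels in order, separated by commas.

A, B, C, D

Ratios: A = 1914 / 1410 ≈ 1.357; B = 1856 / 1465 ≈ 1.267; C = 1410 / 1143 ≈ 1.234; D = 2248 / 1479 ≈ 1.520.
|Δ from 1.333|: A 0.024; B 0.066; C 0.099; D 0.187.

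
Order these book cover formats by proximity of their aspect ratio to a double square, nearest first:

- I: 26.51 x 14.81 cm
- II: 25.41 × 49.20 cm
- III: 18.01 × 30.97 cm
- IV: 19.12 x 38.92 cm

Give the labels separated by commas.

Ratios: I = 26.51 / 14.81 ≈ 1.790; II = 49.20 / 25.41 ≈ 1.936; III = 30.97 / 18.01 ≈ 1.720; IV = 38.92 / 19.12 ≈ 2.036.
|Δ from 2.000|: I 0.210; II 0.064; III 0.280; IV 0.036.

IV, II, I, III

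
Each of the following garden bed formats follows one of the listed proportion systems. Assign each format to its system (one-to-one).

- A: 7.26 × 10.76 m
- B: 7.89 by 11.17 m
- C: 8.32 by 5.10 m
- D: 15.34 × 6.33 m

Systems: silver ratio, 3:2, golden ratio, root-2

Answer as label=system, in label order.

A=3:2, B=root-2, C=golden ratio, D=silver ratio

Ratios: A ≈ 1.482; B ≈ 1.416; C ≈ 1.631; D ≈ 2.423.
Targets: silver ratio ≈ 2.414; 3:2 ≈ 1.500; golden ratio ≈ 1.618; root-2 ≈ 1.414.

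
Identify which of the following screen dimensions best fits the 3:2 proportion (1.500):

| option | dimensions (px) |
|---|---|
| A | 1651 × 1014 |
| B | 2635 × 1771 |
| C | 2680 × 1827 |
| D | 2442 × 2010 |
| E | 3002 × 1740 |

Target 3:2 ≈ 1.500.
A: 1.628 (Δ0.128)  B: 1.488 (Δ0.012)  C: 1.467 (Δ0.033)  D: 1.215 (Δ0.285)  E: 1.725 (Δ0.225)

B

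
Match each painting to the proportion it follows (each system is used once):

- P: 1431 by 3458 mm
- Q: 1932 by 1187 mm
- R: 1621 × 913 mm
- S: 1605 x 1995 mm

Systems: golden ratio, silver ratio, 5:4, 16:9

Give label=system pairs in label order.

Ratios: P ≈ 2.416; Q ≈ 1.628; R ≈ 1.775; S ≈ 1.243.
Targets: golden ratio ≈ 1.618; silver ratio ≈ 2.414; 5:4 ≈ 1.250; 16:9 ≈ 1.778.

P=silver ratio, Q=golden ratio, R=16:9, S=5:4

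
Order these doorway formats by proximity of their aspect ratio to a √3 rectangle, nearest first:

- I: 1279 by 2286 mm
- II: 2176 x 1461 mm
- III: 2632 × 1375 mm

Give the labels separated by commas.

Ratios: I = 2286 / 1279 ≈ 1.787; II = 2176 / 1461 ≈ 1.489; III = 2632 / 1375 ≈ 1.914.
|Δ from 1.732|: I 0.055; II 0.243; III 0.182.

I, III, II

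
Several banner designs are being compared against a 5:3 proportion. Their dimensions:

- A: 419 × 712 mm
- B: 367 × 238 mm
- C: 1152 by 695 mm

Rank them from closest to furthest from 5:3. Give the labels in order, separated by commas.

A: 712/419 ≈ 1.699 → |1.699 − 1.667| = 0.032
B: 367/238 ≈ 1.542 → |1.542 − 1.667| = 0.125
C: 1152/695 ≈ 1.658 → |1.658 − 1.667| = 0.009

C, A, B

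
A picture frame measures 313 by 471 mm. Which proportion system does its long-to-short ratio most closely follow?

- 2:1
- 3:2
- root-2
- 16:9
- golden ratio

Ratio = 471 / 313 ≈ 1.505.
Distances: 2:1 2.000 (Δ 0.495); 3:2 1.500 (Δ 0.005); root-2 1.414 (Δ 0.091); 16:9 1.778 (Δ 0.273); golden ratio 1.618 (Δ 0.113).

3:2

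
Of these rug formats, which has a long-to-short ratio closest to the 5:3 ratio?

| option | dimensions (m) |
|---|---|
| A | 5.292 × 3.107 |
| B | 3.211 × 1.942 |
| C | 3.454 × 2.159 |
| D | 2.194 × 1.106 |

Target 5:3 ≈ 1.667.
A: 1.703 (Δ0.036)  B: 1.653 (Δ0.014)  C: 1.600 (Δ0.067)  D: 1.984 (Δ0.317)

B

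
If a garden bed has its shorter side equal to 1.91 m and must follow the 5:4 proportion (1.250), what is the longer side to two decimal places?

5:4 = 1.25000.
Longer side = 1.91 × 1.25000 ≈ 2.3875 → 2.39 m.

2.39 m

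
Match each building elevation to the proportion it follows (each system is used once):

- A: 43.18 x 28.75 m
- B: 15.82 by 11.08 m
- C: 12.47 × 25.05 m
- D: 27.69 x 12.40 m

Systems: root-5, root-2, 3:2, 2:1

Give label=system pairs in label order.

Ratios: A ≈ 1.502; B ≈ 1.428; C ≈ 2.009; D ≈ 2.233.
Targets: root-5 ≈ 2.236; root-2 ≈ 1.414; 3:2 ≈ 1.500; 2:1 ≈ 2.000.

A=3:2, B=root-2, C=2:1, D=root-5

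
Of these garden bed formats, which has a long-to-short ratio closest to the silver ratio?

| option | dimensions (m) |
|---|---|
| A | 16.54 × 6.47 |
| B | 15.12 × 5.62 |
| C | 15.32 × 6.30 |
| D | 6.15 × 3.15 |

Target silver ratio ≈ 2.414.
A: 2.556 (Δ0.142)  B: 2.690 (Δ0.276)  C: 2.432 (Δ0.018)  D: 1.952 (Δ0.462)

C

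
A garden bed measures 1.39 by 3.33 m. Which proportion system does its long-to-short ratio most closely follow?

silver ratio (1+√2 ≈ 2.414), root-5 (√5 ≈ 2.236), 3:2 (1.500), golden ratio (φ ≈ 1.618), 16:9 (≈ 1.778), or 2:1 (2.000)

silver ratio

3.33/1.39 ≈ 2.396. Nearest candidates are silver ratio (2.414, off by 0.018) and root-5 (2.236, off by 0.160).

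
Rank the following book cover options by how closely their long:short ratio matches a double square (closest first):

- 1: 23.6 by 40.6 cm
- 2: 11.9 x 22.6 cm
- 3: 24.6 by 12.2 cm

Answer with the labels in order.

Ratios: 1 = 40.6 / 23.6 ≈ 1.720; 2 = 22.6 / 11.9 ≈ 1.899; 3 = 24.6 / 12.2 ≈ 2.016.
|Δ from 2.000|: 1 0.280; 2 0.101; 3 0.016.

3, 2, 1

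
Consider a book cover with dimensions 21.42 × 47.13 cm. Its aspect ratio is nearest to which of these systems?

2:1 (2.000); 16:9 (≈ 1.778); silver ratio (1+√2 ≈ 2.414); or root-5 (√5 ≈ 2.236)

root-5

47.13/21.42 ≈ 2.200. Nearest candidates are root-5 (2.236, off by 0.036) and 2:1 (2.000, off by 0.200).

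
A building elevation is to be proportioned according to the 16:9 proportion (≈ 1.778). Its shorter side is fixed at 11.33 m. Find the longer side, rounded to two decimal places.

16:9 ≈ 1.77778.
Longer side = 11.33 × 1.77778 ≈ 20.1422 → 20.14 m.

20.14 m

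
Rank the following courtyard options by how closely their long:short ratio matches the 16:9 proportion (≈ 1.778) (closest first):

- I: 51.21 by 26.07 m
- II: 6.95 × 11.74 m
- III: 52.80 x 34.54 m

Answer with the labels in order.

II, I, III

I: 51.21/26.07 ≈ 1.964 → |1.964 − 1.778| = 0.186
II: 11.74/6.95 ≈ 1.689 → |1.689 − 1.778| = 0.089
III: 52.80/34.54 ≈ 1.529 → |1.529 − 1.778| = 0.249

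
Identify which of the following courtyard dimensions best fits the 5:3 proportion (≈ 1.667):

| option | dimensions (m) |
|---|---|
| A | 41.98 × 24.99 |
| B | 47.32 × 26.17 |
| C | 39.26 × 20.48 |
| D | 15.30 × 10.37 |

A

Target 5:3 ≈ 1.667.
A: 1.680 (Δ0.013)  B: 1.808 (Δ0.141)  C: 1.917 (Δ0.250)  D: 1.475 (Δ0.192)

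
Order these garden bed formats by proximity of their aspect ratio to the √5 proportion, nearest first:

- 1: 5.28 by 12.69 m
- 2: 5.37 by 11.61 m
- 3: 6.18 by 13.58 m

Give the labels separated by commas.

Ratios: 1 = 12.69 / 5.28 ≈ 2.403; 2 = 11.61 / 5.37 ≈ 2.162; 3 = 13.58 / 6.18 ≈ 2.197.
|Δ from 2.236|: 1 0.167; 2 0.074; 3 0.039.

3, 2, 1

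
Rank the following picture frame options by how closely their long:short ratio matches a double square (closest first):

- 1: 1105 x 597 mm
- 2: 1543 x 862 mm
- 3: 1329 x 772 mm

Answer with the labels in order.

1, 2, 3

Ratios: 1 = 1105 / 597 ≈ 1.851; 2 = 1543 / 862 ≈ 1.790; 3 = 1329 / 772 ≈ 1.722.
|Δ from 2.000|: 1 0.149; 2 0.210; 3 0.278.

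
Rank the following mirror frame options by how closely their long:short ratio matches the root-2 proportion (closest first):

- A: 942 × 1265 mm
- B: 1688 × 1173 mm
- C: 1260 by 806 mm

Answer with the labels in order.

B, A, C

A: 1265/942 ≈ 1.343 → |1.343 − 1.414| = 0.071
B: 1688/1173 ≈ 1.439 → |1.439 − 1.414| = 0.025
C: 1260/806 ≈ 1.563 → |1.563 − 1.414| = 0.149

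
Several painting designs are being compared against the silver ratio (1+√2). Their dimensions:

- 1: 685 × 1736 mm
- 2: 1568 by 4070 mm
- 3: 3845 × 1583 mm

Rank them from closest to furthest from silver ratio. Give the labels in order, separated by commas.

3, 1, 2

Ratios: 1 = 1736 / 685 ≈ 2.534; 2 = 4070 / 1568 ≈ 2.596; 3 = 3845 / 1583 ≈ 2.429.
|Δ from 2.414|: 1 0.120; 2 0.182; 3 0.015.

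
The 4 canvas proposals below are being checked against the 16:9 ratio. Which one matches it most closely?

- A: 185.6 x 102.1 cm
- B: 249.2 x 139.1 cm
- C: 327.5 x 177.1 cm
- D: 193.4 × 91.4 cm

Target 16:9 ≈ 1.778.
A: 1.818 (Δ0.040)  B: 1.792 (Δ0.014)  C: 1.849 (Δ0.071)  D: 2.116 (Δ0.338)

B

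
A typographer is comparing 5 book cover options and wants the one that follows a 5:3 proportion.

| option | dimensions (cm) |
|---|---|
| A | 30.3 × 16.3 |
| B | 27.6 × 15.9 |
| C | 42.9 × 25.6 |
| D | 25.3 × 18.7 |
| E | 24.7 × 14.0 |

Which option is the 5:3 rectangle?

C

Target 5:3 ≈ 1.667.
A: 1.859 (Δ0.192)  B: 1.736 (Δ0.069)  C: 1.676 (Δ0.009)  D: 1.353 (Δ0.314)  E: 1.764 (Δ0.097)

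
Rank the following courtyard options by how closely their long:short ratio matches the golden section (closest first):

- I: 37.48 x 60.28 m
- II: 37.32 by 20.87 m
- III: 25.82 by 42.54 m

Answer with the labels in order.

I, III, II

Ratios: I = 60.28 / 37.48 ≈ 1.608; II = 37.32 / 20.87 ≈ 1.788; III = 42.54 / 25.82 ≈ 1.648.
|Δ from 1.618|: I 0.010; II 0.170; III 0.030.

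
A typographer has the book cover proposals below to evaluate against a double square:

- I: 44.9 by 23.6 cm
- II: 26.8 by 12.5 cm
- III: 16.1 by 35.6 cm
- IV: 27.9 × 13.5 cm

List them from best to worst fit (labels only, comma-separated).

Ratios: I = 44.9 / 23.6 ≈ 1.903; II = 26.8 / 12.5 ≈ 2.144; III = 35.6 / 16.1 ≈ 2.211; IV = 27.9 / 13.5 ≈ 2.067.
|Δ from 2.000|: I 0.097; II 0.144; III 0.211; IV 0.067.

IV, I, II, III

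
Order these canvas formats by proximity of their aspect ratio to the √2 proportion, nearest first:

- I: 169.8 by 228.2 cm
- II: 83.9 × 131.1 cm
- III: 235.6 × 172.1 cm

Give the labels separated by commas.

Ratios: I = 228.2 / 169.8 ≈ 1.344; II = 131.1 / 83.9 ≈ 1.563; III = 235.6 / 172.1 ≈ 1.369.
|Δ from 1.414|: I 0.070; II 0.149; III 0.045.

III, I, II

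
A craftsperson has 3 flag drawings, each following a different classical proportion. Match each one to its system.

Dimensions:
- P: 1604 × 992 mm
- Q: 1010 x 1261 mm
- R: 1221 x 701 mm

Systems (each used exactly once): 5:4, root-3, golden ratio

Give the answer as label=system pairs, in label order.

Ratios: P ≈ 1.617; Q ≈ 1.249; R ≈ 1.742.
Targets: 5:4 ≈ 1.250; root-3 ≈ 1.732; golden ratio ≈ 1.618.

P=golden ratio, Q=5:4, R=root-3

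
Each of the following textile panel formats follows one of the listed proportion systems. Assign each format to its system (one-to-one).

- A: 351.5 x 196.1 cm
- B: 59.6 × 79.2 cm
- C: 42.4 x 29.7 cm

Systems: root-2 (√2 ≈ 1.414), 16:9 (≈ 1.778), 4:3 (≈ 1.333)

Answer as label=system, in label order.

Ratios: A ≈ 1.792; B ≈ 1.329; C ≈ 1.428.
Targets: root-2 ≈ 1.414; 16:9 ≈ 1.778; 4:3 ≈ 1.333.

A=16:9, B=4:3, C=root-2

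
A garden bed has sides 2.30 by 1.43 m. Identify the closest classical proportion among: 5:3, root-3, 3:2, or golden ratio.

golden ratio

2.30/1.43 ≈ 1.608. Nearest candidates are golden ratio (1.618, off by 0.010) and 5:3 (1.667, off by 0.059).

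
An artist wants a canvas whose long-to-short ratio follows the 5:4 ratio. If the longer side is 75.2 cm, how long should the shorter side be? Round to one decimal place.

60.2 cm

5:4 = 1.25000.
Shorter side = 75.2 ÷ 1.25000 ≈ 60.160 → 60.2 cm.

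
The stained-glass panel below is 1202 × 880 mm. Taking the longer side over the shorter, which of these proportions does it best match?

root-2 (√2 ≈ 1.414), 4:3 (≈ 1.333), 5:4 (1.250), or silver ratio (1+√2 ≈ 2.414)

1202/880 ≈ 1.366. Nearest candidates are 4:3 (1.333, off by 0.033) and root-2 (1.414, off by 0.048).

4:3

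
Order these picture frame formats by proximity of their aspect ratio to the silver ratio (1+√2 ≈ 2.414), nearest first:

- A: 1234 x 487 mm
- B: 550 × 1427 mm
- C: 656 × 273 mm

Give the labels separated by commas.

C, A, B

Ratios: A = 1234 / 487 ≈ 2.534; B = 1427 / 550 ≈ 2.595; C = 656 / 273 ≈ 2.403.
|Δ from 2.414|: A 0.120; B 0.181; C 0.011.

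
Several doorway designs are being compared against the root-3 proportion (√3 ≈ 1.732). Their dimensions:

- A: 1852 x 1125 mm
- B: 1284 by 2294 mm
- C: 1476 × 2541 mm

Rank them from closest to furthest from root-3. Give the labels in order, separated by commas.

A: 1852/1125 ≈ 1.646 → |1.646 − 1.732| = 0.086
B: 2294/1284 ≈ 1.787 → |1.787 − 1.732| = 0.055
C: 2541/1476 ≈ 1.722 → |1.722 − 1.732| = 0.010

C, B, A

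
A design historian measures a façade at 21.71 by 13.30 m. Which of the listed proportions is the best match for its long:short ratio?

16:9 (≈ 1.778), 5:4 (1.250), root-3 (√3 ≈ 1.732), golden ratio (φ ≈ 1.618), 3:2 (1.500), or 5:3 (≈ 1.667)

21.71/13.30 ≈ 1.632. Nearest candidates are golden ratio (1.618, off by 0.014) and 5:3 (1.667, off by 0.035).

golden ratio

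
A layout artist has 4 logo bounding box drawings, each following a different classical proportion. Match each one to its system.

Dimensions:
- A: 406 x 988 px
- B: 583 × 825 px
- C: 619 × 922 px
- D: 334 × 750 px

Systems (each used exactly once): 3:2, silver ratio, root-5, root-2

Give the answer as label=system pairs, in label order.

A = 988/406 ≈ 2.433 → silver ratio (2.414)
B = 825/583 ≈ 1.415 → root-2 (1.414)
C = 922/619 ≈ 1.489 → 3:2 (1.500)
D = 750/334 ≈ 2.246 → root-5 (2.236)

A=silver ratio, B=root-2, C=3:2, D=root-5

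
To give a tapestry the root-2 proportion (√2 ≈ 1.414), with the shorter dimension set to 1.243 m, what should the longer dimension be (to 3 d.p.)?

1.758 m

root-2 ≈ 1.41421.
Longer side = 1.243 × 1.41421 ≈ 1.75786 → 1.758 m.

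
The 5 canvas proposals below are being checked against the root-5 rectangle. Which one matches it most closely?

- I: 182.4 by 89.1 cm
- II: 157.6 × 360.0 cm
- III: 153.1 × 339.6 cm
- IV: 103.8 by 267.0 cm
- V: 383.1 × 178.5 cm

III

Target root-5 ≈ 2.236.
I: 2.047 (Δ0.189)  II: 2.284 (Δ0.048)  III: 2.218 (Δ0.018)  IV: 2.572 (Δ0.336)  V: 2.146 (Δ0.090)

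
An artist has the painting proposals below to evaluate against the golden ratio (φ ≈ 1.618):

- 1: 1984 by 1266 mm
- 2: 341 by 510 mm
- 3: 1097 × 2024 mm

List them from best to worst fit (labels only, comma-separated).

1: 1984/1266 ≈ 1.567 → |1.567 − 1.618| = 0.051
2: 510/341 ≈ 1.496 → |1.496 − 1.618| = 0.122
3: 2024/1097 ≈ 1.845 → |1.845 − 1.618| = 0.227

1, 2, 3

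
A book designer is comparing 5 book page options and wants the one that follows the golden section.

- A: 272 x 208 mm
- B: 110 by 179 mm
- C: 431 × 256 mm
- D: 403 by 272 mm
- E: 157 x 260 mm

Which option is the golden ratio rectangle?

B

Target golden ratio ≈ 1.618.
A: 1.308 (Δ0.310)  B: 1.627 (Δ0.009)  C: 1.684 (Δ0.066)  D: 1.482 (Δ0.136)  E: 1.656 (Δ0.038)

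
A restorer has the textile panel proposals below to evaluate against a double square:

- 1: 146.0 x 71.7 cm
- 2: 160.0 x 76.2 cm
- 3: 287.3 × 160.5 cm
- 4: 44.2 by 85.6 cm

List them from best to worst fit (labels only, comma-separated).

1: 146.0/71.7 ≈ 2.036 → |2.036 − 2.000| = 0.036
2: 160.0/76.2 ≈ 2.100 → |2.100 − 2.000| = 0.100
3: 287.3/160.5 ≈ 1.790 → |1.790 − 2.000| = 0.210
4: 85.6/44.2 ≈ 1.937 → |1.937 − 2.000| = 0.063

1, 4, 2, 3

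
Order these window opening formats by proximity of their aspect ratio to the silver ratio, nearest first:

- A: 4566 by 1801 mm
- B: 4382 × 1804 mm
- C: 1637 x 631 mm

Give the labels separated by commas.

B, A, C

Ratios: A = 4566 / 1801 ≈ 2.535; B = 4382 / 1804 ≈ 2.429; C = 1637 / 631 ≈ 2.594.
|Δ from 2.414|: A 0.121; B 0.015; C 0.180.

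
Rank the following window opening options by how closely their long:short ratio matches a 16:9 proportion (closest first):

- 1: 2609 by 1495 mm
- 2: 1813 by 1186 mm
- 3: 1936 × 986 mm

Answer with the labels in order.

1, 3, 2

1: 2609/1495 ≈ 1.745 → |1.745 − 1.778| = 0.033
2: 1813/1186 ≈ 1.529 → |1.529 − 1.778| = 0.249
3: 1936/986 ≈ 1.963 → |1.963 − 1.778| = 0.185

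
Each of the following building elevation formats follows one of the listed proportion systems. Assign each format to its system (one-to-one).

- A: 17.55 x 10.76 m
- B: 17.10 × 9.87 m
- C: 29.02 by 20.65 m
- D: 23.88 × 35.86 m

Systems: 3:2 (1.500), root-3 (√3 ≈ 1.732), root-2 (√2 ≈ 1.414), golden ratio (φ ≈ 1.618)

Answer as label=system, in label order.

A=golden ratio, B=root-3, C=root-2, D=3:2

A = 17.55/10.76 ≈ 1.631 → golden ratio (1.618)
B = 17.10/9.87 ≈ 1.733 → root-3 (1.732)
C = 29.02/20.65 ≈ 1.405 → root-2 (1.414)
D = 35.86/23.88 ≈ 1.502 → 3:2 (1.500)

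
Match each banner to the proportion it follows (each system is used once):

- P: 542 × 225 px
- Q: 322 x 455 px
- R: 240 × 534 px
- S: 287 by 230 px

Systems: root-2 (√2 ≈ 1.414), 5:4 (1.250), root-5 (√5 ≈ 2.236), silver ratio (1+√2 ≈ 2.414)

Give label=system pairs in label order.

P=silver ratio, Q=root-2, R=root-5, S=5:4

Ratios: P ≈ 2.409; Q ≈ 1.413; R ≈ 2.225; S ≈ 1.248.
Targets: root-2 ≈ 1.414; 5:4 ≈ 1.250; root-5 ≈ 2.236; silver ratio ≈ 2.414.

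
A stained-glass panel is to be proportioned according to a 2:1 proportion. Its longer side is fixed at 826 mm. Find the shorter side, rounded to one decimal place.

413.0 mm

2:1 = 2.00000.
Shorter side = 826 ÷ 2.00000 ≈ 413.000 → 413.0 mm.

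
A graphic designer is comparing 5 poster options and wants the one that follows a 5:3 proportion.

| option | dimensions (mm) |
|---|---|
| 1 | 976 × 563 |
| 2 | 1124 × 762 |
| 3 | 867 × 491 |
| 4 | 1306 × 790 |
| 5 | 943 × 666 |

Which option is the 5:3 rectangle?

4

Ratios (long/short): 1 ≈ 1.734; 2 ≈ 1.475; 3 ≈ 1.766; 4 ≈ 1.653; 5 ≈ 1.416.
5:3 ≈ 1.667; option 4 is nearest (Δ 0.014).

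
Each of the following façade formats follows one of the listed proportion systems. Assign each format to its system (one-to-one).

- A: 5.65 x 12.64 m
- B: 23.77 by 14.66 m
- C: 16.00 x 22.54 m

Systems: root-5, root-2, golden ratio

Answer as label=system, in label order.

A = 12.64/5.65 ≈ 2.237 → root-5 (2.236)
B = 23.77/14.66 ≈ 1.621 → golden ratio (1.618)
C = 22.54/16.00 ≈ 1.409 → root-2 (1.414)

A=root-5, B=golden ratio, C=root-2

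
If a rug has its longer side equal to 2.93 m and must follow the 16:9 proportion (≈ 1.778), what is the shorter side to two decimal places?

1.65 m

16:9 ≈ 1.77778.
Shorter side = 2.93 ÷ 1.77778 ≈ 1.6481 → 1.65 m.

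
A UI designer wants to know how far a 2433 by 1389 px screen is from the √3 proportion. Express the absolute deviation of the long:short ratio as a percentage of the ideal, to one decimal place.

Ratio = 2433 / 1389 ≈ 1.7516.
Ideal root-3 ≈ 1.7321. |1.7516 − 1.7321| / 1.7321 ≈ 1.13% → 1.1%.

1.1%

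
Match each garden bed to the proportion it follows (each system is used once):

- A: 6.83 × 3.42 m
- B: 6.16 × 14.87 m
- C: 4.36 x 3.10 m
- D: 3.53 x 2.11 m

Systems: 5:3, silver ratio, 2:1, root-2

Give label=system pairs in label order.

A=2:1, B=silver ratio, C=root-2, D=5:3

A = 6.83/3.42 ≈ 1.997 → 2:1 (2.000)
B = 14.87/6.16 ≈ 2.414 → silver ratio (2.414)
C = 4.36/3.10 ≈ 1.406 → root-2 (1.414)
D = 3.53/2.11 ≈ 1.673 → 5:3 (1.667)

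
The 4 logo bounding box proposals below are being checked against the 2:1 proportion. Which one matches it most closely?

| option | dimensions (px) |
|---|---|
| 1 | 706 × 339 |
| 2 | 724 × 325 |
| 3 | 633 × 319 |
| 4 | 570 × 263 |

3

Target 2:1 ≈ 2.000.
1: 2.083 (Δ0.083)  2: 2.228 (Δ0.228)  3: 1.984 (Δ0.016)  4: 2.167 (Δ0.167)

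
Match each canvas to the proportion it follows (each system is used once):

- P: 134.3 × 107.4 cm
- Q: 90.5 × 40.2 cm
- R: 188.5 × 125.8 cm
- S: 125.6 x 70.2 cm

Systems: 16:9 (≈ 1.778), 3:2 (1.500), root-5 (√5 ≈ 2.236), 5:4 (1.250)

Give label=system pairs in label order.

P = 134.3/107.4 ≈ 1.250 → 5:4 (1.250)
Q = 90.5/40.2 ≈ 2.251 → root-5 (2.236)
R = 188.5/125.8 ≈ 1.498 → 3:2 (1.500)
S = 125.6/70.2 ≈ 1.789 → 16:9 (1.778)

P=5:4, Q=root-5, R=3:2, S=16:9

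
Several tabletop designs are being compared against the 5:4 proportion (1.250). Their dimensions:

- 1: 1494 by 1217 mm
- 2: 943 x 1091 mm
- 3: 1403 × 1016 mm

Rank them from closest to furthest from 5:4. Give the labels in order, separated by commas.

1, 2, 3

Ratios: 1 = 1494 / 1217 ≈ 1.228; 2 = 1091 / 943 ≈ 1.157; 3 = 1403 / 1016 ≈ 1.381.
|Δ from 1.250|: 1 0.022; 2 0.093; 3 0.131.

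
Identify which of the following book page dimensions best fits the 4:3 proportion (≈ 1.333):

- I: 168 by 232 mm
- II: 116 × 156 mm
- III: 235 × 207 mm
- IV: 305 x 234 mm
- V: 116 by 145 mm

II

Target 4:3 ≈ 1.333.
I: 1.381 (Δ0.048)  II: 1.345 (Δ0.012)  III: 1.135 (Δ0.198)  IV: 1.303 (Δ0.030)  V: 1.250 (Δ0.083)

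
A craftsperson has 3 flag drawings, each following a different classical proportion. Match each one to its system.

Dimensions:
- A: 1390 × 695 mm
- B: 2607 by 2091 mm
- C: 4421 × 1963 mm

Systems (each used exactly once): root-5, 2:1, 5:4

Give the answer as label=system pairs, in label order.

A=2:1, B=5:4, C=root-5

Ratios: A ≈ 2.000; B ≈ 1.247; C ≈ 2.252.
Targets: root-5 ≈ 2.236; 2:1 ≈ 2.000; 5:4 ≈ 1.250.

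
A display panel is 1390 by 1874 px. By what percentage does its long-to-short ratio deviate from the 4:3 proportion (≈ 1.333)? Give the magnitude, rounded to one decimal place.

1.1%

Ratio = 1874 / 1390 ≈ 1.3482.
Ideal 4:3 ≈ 1.3333. |1.3482 − 1.3333| / 1.3333 ≈ 1.12% → 1.1%.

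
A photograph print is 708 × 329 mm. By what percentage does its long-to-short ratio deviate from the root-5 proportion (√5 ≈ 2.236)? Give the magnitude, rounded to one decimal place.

3.8%

Ratio = 708 / 329 ≈ 2.1520.
Ideal root-5 ≈ 2.2361. |2.1520 − 2.2361| / 2.2361 ≈ 3.76% → 3.8%.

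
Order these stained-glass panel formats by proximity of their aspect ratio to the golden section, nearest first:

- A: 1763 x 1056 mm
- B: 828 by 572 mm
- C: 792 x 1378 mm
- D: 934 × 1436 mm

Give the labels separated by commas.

A, D, C, B

A: 1763/1056 ≈ 1.670 → |1.670 − 1.618| = 0.052
B: 828/572 ≈ 1.448 → |1.448 − 1.618| = 0.170
C: 1378/792 ≈ 1.740 → |1.740 − 1.618| = 0.122
D: 1436/934 ≈ 1.537 → |1.537 − 1.618| = 0.081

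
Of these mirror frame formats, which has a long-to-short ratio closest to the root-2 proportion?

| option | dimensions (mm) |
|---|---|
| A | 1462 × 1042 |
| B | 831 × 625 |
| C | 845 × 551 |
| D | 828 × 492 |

A

Target root-2 ≈ 1.414.
A: 1.403 (Δ0.011)  B: 1.330 (Δ0.084)  C: 1.534 (Δ0.120)  D: 1.683 (Δ0.269)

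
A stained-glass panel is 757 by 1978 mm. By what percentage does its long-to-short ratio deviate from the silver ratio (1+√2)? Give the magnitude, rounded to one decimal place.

Ratio = 1978 / 757 ≈ 2.6129.
Ideal silver ratio ≈ 2.4142. |2.6129 − 2.4142| / 2.4142 ≈ 8.23% → 8.2%.

8.2%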